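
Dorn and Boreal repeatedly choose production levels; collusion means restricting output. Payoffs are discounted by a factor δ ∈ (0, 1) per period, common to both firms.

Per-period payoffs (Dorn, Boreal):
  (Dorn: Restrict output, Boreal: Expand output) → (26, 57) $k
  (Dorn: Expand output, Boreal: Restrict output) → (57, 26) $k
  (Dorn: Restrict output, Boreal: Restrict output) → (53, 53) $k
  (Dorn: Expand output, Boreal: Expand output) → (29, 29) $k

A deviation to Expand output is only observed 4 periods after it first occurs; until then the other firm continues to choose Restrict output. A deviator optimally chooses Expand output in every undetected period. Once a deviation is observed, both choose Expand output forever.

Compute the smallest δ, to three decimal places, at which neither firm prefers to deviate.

0.615

A deviator earns 57 for 4 periods, then 29 forever; cooperating earns 53 forever. Multiplying the IC by (1−δ):
53 ≥ 57(1−δ^4) + 29δ^4, so 28·δ^4 ≥ 4 and δ^4 ≥ 1/7.
δ ≥ (1/7)^(1/4) ≈ 0.615.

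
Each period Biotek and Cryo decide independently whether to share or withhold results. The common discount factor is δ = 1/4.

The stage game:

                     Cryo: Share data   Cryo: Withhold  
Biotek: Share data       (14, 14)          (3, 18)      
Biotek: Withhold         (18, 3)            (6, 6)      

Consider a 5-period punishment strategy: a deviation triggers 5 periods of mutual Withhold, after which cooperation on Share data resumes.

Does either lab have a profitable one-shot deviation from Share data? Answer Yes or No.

Yes

IC: δ+…+δ^5 ≥ (18−14)/(14−6) = 1/2.
At δ = 1/4: partial sum = 0.3330 < 0.5000. Cooperation not sustainable.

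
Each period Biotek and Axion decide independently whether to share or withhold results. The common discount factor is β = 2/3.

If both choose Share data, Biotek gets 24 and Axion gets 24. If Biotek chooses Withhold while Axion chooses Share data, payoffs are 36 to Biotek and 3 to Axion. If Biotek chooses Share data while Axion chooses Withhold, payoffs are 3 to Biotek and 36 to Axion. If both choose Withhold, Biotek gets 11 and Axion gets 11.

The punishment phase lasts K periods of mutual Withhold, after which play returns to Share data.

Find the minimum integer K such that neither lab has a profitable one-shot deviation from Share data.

2

No profitable deviation requires (24−11)(β+…+β^K) ≥ 36−24, i.e. β+…+β^K ≥ 12/13 ≈ 0.9231.
With β = 2/3, the partial sums are K=1: 0.6667, K=2: 1.1111.
K = 2 is the first length at which the sum reaches 0.9231.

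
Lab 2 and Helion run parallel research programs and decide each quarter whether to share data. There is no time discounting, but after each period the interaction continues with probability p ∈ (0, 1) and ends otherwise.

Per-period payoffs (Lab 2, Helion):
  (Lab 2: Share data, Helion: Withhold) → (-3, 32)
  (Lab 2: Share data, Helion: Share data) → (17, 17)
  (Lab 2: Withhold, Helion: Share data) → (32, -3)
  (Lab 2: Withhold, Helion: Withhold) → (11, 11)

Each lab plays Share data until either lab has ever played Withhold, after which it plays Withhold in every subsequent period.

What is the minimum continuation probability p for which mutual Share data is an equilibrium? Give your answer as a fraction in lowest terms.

With no time discounting, the continuation probability p plays the role of the discount factor.
Grim-trigger IC: 17/(1−p) ≥ 32 + 11p/(1−p) ⇒ p ≥ (32−17)/(32−11) = 5/7.

5/7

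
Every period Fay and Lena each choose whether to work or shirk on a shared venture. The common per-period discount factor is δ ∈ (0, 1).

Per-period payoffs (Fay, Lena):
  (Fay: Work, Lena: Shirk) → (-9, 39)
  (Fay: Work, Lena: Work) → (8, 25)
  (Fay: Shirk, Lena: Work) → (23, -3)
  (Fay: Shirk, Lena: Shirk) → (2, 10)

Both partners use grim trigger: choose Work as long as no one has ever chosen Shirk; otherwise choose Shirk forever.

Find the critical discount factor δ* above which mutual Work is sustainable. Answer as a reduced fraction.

Fay: cooperation gives 8 each period; deviation gives 23 once then 2 forever.
  8/(1−δ) ≥ 23 + 2δ/(1−δ) ⇒ δ ≥ 15/21 = 5/7.
Lena: cooperation gives 25 each period; deviation gives 39 once then 10 forever.
  δ ≥ 14/29.
Both must hold, so the binding constraint is Fay's: δ ≥ 5/7.

5/7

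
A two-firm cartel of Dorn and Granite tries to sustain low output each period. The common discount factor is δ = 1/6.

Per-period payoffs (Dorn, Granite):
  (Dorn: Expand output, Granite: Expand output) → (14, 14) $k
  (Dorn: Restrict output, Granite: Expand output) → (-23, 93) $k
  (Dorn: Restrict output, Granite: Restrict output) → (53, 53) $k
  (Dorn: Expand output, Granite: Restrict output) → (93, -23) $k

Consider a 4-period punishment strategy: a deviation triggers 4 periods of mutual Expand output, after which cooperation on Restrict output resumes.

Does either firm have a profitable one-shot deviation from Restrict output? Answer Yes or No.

Yes

A one-shot deviation gives 93 now, then 14 for 4 periods, then back to 53.
Gain from deviating: (93−53) today; loss: (53−14) in each of the next 4 periods.
No-deviation condition: (53−14)(δ+…+δ^4) ≥ 93−53, i.e. δ+…+δ^4 ≥ 40/39.
At δ = 1/6: δ+…+δ^4 = 0.1998 < 1.0256.
So cooperation is not sustainable.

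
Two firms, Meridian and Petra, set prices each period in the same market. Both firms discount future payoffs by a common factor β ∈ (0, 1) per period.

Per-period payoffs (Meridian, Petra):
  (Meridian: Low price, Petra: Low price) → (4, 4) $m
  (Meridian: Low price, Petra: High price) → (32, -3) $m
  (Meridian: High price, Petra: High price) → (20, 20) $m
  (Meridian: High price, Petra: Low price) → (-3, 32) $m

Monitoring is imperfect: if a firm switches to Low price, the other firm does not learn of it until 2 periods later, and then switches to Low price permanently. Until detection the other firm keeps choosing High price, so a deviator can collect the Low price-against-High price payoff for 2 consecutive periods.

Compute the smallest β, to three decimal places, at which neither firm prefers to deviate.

0.655

The best deviation is to choose Low price for all 2 undetected periods, earning 32 each, then 4 forever once detected.
Deviation value: 32(1−β^2)/(1−β) + 4β^2/(1−β); cooperation value: 20/(1−β).
IC: 20 ≥ 32(1−β^2) + 4β^2 = 32 − 28β^2.
So β^2 ≥ 12/28 = 3/7, giving β ≥ (3/7)^(1/2) ≈ 0.655.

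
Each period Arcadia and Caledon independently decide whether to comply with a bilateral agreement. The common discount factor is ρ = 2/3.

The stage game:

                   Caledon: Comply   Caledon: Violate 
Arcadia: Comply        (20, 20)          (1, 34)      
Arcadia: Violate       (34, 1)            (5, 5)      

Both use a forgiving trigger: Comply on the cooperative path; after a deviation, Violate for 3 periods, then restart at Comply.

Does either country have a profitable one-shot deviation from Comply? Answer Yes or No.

A one-shot deviation gives 34 now, then 5 for 3 periods, then back to 20.
Gain from deviating: (34−20) today; loss: (20−5) in each of the next 3 periods.
No-deviation condition: (20−5)(ρ+…+ρ^3) ≥ 34−20, i.e. ρ+…+ρ^3 ≥ 14/15.
At ρ = 2/3: ρ+…+ρ^3 = 1.4074 ≥ 0.9333.
So cooperation is sustainable.

No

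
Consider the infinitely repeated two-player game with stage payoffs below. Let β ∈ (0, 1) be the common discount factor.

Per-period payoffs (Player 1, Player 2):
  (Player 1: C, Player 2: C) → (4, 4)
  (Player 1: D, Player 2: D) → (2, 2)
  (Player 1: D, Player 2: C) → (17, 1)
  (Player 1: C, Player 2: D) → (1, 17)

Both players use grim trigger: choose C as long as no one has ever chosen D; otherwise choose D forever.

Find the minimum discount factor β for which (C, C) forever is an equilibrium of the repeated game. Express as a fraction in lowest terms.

Under grim trigger the critical discount factor is (T−C)/(T−P) with T = 17, C = 4, P = 2.
β* = (17−4)/(17−2) = 13/15.

13/15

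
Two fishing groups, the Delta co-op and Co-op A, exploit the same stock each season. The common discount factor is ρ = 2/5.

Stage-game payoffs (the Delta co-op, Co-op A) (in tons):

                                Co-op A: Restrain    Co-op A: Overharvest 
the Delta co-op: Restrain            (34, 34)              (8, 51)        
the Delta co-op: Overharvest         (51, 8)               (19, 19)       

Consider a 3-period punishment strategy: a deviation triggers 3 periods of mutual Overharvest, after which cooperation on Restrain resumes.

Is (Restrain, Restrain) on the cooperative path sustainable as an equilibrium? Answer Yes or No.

No

IC: ρ+…+ρ^3 ≥ (51−34)/(34−19) = 17/15.
At ρ = 2/5: partial sum = 0.6240 < 1.1333. Cooperation not sustainable.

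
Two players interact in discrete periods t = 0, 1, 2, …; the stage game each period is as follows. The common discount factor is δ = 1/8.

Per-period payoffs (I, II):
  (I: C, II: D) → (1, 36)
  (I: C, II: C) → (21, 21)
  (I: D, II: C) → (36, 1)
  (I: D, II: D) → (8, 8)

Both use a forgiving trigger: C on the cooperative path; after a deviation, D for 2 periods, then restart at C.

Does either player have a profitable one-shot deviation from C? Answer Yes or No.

Yes

A one-shot deviation gives 36 now, then 8 for 2 periods, then back to 21.
Gain from deviating: (36−21) today; loss: (21−8) in each of the next 2 periods.
No-deviation condition: (21−8)(δ+…+δ^2) ≥ 36−21, i.e. δ+…+δ^2 ≥ 15/13.
At δ = 1/8: δ+…+δ^2 = 0.1406 < 1.1538.
So cooperation is not sustainable.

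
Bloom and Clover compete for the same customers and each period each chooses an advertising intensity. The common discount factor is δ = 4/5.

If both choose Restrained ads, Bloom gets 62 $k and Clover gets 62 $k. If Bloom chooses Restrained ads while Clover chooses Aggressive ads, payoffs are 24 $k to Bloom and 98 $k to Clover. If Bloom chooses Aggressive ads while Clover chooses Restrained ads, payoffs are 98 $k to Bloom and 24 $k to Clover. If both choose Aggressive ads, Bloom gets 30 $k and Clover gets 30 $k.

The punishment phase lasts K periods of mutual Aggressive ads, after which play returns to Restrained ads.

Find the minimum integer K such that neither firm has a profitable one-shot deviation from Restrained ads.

2

No profitable deviation requires (62−30)(δ+…+δ^K) ≥ 98−62, i.e. δ+…+δ^K ≥ 9/8 ≈ 1.1250.
With δ = 4/5, the partial sums are K=1: 0.8000, K=2: 1.4400.
K = 2 is the first length at which the sum reaches 1.1250.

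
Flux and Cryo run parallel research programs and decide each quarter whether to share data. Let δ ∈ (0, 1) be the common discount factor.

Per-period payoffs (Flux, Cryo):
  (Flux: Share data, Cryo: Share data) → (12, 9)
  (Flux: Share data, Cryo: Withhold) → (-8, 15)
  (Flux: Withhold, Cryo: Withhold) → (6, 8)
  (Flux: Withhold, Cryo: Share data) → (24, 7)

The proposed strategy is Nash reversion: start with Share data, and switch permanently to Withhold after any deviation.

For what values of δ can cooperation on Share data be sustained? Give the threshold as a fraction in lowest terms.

6/7

Flux: cooperation gives 12 each period; deviation gives 24 once then 6 forever.
  12/(1−δ) ≥ 24 + 6δ/(1−δ) ⇒ δ ≥ 12/18 = 2/3.
Cryo: cooperation gives 9 each period; deviation gives 15 once then 8 forever.
  δ ≥ 6/7.
Both must hold, so the binding constraint is Cryo's: δ ≥ 6/7.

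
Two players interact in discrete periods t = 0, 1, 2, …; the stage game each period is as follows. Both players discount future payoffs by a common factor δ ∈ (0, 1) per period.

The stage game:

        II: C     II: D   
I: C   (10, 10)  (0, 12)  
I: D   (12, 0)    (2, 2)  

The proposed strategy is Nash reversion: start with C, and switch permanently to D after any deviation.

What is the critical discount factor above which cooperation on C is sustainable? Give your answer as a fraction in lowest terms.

One-period gain from deviating is 12 − 10 = 2. The loss is 10 − 2 = 8 in every subsequent period, with present value 8·δ/(1−δ).
Deviation is unprofitable when 8·δ/(1−δ) ≥ 2, i.e. δ/(1−δ) ≥ 1/4.
Equivalently δ ≥ 2/(2+8) = 1/5.

1/5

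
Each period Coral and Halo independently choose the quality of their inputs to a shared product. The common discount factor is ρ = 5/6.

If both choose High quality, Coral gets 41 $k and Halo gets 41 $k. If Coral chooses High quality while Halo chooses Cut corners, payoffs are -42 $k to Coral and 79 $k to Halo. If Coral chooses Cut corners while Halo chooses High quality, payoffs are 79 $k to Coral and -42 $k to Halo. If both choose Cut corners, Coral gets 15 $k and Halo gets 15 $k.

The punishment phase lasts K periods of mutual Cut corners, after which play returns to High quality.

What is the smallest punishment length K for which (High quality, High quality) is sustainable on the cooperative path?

2

Need Σ_{k=1}^{K} ρ^k ≥ (79−41)/(41−15) = 1.4615 at ρ = 5/6.
At K = 1 the sum is 0.8333 < 1.4615; at K = 2 it is 1.5278 ≥ 1.4615.
So the minimum punishment length is K = 2.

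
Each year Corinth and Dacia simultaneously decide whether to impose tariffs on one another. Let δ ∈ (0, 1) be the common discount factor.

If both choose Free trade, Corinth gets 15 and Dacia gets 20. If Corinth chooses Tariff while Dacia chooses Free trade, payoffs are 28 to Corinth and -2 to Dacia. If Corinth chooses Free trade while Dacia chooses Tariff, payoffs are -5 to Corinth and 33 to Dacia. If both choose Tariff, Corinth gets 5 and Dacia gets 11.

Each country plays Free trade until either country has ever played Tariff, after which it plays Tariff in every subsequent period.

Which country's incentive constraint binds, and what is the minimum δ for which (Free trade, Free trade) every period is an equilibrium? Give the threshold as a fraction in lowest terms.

Corinth: cooperation gives 15 each period; deviation gives 28 once then 5 forever.
  15/(1−δ) ≥ 28 + 5δ/(1−δ) ⇒ δ ≥ 13/23.
Dacia: cooperation gives 20 each period; deviation gives 33 once then 11 forever.
  δ ≥ 13/22.
Both must hold, so the binding constraint is Dacia's: δ ≥ 13/22.

Dacia; δ ≥ 13/22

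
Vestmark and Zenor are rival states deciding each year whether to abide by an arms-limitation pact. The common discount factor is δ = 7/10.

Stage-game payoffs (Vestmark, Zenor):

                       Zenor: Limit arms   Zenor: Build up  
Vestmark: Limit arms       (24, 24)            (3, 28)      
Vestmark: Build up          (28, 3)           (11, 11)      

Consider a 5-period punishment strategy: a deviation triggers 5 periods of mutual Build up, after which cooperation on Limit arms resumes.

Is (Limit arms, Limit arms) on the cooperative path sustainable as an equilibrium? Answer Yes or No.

Yes

IC: δ+…+δ^5 ≥ (28−24)/(24−11) = 4/13.
At δ = 7/10: partial sum = 1.9412 ≥ 0.3077. Cooperation sustainable.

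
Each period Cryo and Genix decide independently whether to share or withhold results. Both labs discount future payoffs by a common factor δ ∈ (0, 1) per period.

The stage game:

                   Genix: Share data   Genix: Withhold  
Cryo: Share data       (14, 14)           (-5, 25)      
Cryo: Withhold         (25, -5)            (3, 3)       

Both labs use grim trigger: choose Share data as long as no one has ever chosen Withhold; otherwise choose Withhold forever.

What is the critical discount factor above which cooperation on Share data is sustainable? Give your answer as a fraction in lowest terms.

1/2

Cooperation forever yields 14 each period: 14/(1−δ).
Deviating yields 25 once, then 3 forever: 25 + 3δ/(1−δ).
No profitable deviation requires 14/(1−δ) ≥ 25 + 3δ/(1−δ).
Multiplying by (1−δ): 14 ≥ 25(1−δ) + 3δ = 25 − 22δ.
So 22δ ≥ 11, i.e. δ ≥ 11/22 = 1/2.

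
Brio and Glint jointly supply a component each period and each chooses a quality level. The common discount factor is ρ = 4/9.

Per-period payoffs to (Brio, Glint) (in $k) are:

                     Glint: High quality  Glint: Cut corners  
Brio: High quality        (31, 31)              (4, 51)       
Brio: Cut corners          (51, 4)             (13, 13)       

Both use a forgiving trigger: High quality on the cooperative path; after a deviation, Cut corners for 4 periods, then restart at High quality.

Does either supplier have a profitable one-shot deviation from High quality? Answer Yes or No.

Yes

IC: ρ+…+ρ^4 ≥ (51−31)/(31−13) = 10/9.
At ρ = 4/9: partial sum = 0.7688 < 1.1111. Cooperation not sustainable.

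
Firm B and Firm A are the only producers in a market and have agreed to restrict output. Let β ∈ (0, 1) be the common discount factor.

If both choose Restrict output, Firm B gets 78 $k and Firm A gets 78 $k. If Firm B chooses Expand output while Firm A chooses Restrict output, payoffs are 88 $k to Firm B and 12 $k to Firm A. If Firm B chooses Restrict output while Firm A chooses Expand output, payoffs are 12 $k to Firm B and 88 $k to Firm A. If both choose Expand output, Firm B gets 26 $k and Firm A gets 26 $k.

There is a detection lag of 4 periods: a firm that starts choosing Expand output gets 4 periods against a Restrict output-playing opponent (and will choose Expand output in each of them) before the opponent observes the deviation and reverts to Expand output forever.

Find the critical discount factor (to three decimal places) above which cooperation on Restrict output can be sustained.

A deviator earns 88 for 4 periods, then 26 forever; cooperating earns 78 forever. Multiplying the IC by (1−β):
78 ≥ 88(1−β^4) + 26β^4, so 62·β^4 ≥ 10 and β^4 ≥ 5/31.
β ≥ (5/31)^(1/4) ≈ 0.634.

0.634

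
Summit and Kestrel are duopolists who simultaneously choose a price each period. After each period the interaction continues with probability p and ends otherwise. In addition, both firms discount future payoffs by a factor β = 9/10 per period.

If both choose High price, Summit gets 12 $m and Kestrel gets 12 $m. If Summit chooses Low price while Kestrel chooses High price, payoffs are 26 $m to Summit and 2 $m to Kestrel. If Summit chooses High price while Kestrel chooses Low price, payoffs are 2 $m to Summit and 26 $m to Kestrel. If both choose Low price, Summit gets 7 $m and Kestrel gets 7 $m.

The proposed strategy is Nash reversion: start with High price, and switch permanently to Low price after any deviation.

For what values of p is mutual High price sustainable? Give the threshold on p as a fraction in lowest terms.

Expected continuation weight on next period's payoff is β·p = 9/10·p, which plays the role of the discount factor.
Cooperation requires 9/10·p ≥ (26−12)/(26−7) = 14/19, hence p ≥ 140/171.

140/171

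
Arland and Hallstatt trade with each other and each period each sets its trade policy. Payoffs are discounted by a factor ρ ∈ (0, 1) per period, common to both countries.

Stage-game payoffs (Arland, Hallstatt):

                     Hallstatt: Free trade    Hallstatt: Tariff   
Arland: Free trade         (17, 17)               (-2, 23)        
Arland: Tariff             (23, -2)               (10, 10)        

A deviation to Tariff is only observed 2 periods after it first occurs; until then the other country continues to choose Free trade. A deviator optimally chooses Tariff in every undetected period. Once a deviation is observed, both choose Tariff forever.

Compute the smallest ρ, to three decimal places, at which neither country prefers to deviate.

The best deviation is to choose Tariff for all 2 undetected periods, earning 23 each, then 10 forever once detected.
Deviation value: 23(1−ρ^2)/(1−ρ) + 10ρ^2/(1−ρ); cooperation value: 17/(1−ρ).
IC: 17 ≥ 23(1−ρ^2) + 10ρ^2 = 23 − 13ρ^2.
So ρ^2 ≥ 6/13, giving ρ ≥ (6/13)^(1/2) ≈ 0.679.

0.679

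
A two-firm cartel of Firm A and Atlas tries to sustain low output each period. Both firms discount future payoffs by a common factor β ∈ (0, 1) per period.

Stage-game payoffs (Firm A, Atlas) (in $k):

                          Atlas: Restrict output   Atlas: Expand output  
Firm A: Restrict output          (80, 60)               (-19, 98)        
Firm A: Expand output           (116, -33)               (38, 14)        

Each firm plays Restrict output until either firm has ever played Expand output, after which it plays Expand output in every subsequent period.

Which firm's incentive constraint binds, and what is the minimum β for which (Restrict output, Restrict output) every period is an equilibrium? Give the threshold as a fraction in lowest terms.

Firm A; β ≥ 6/13

For Firm A: deviation gain 116−80 = 36, per-period punishment loss 80−38 = 42. IC gives β ≥ 36/78 = 6/13.
For Atlas: gain 38, loss 46 per period, so β ≥ 38/84 = 19/42.
The tighter constraint is Firm A's, so cooperation needs β ≥ 6/13.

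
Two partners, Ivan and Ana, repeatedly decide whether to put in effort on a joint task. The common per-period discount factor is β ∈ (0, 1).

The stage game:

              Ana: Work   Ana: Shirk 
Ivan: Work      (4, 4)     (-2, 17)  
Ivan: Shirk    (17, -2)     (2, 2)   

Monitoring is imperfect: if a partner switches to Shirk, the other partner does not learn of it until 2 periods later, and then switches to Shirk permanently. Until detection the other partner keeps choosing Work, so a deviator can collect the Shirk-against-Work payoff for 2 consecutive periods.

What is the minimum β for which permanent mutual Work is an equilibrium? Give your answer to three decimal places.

0.931

A deviator earns 17 for 2 periods, then 2 forever; cooperating earns 4 forever. Multiplying the IC by (1−β):
4 ≥ 17(1−β^2) + 2β^2, so 15·β^2 ≥ 13 and β^2 ≥ 13/15.
β ≥ (13/15)^(1/2) ≈ 0.931.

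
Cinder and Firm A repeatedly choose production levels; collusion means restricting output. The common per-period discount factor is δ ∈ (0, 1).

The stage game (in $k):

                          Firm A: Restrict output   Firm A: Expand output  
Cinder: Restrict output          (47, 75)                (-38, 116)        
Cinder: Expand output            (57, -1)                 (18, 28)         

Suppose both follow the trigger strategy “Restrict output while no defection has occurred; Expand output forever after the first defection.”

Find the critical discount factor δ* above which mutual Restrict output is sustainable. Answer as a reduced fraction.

41/88

Cinder: cooperation gives 47 each period; deviation gives 57 once then 18 forever.
  47/(1−δ) ≥ 57 + 18δ/(1−δ) ⇒ δ ≥ 10/39.
Firm A: cooperation gives 75 each period; deviation gives 116 once then 28 forever.
  δ ≥ 41/88.
Both must hold, so the binding constraint is Firm A's: δ ≥ 41/88.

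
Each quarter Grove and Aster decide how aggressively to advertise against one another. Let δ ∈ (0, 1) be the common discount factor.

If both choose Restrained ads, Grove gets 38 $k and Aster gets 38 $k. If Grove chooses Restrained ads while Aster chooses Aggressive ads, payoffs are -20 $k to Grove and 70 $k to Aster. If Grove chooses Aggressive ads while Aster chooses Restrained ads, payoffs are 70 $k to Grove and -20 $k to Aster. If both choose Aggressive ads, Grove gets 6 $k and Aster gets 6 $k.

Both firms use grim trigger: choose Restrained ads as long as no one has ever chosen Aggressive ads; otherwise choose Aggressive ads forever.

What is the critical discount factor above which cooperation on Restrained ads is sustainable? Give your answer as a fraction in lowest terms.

Cooperation forever yields 38 each period: 38/(1−δ).
Deviating yields 70 once, then 6 forever: 70 + 6δ/(1−δ).
No profitable deviation requires 38/(1−δ) ≥ 70 + 6δ/(1−δ).
Multiplying by (1−δ): 38 ≥ 70(1−δ) + 6δ = 70 − 64δ.
So 64δ ≥ 32, i.e. δ ≥ 32/64 = 1/2.

1/2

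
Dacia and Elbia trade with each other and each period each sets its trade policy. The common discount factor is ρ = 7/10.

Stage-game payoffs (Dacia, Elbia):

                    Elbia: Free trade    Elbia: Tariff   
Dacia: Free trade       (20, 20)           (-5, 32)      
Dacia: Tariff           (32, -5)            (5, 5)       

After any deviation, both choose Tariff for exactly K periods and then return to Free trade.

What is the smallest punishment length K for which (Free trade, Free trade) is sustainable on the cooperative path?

2

Need Σ_{k=1}^{K} ρ^k ≥ (32−20)/(20−5) = 0.8000 at ρ = 7/10.
At K = 1 the sum is 0.7000 < 0.8000; at K = 2 it is 1.1900 ≥ 0.8000.
So the minimum punishment length is K = 2.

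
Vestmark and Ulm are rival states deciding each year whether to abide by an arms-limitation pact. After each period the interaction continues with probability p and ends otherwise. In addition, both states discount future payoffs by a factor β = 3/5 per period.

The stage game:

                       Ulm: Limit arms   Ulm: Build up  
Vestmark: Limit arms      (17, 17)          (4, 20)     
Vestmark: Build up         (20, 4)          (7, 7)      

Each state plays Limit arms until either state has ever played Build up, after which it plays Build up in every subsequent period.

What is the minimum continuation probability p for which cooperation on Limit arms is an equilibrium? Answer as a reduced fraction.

5/13

With continuation probability p and discount β, the effective per-period discount factor is βp.
Grim-trigger IC: βp ≥ (20−17)/(20−7) = 3/13.
So p ≥ (3/13)/(3/5) = 5/13.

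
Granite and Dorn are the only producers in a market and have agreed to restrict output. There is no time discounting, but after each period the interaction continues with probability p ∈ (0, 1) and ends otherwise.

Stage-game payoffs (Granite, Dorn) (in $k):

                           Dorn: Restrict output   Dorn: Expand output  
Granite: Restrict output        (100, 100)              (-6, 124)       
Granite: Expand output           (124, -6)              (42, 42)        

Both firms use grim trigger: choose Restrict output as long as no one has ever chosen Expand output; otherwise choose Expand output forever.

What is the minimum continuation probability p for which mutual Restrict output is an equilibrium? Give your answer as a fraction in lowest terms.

Expected cooperation value is 100 + p·100 + p²·100 + … = 100/(1−p); deviation gives 124 + p·42/(1−p).
100 ≥ 124(1−p) + 42p ⇒ 82p ≥ 24 ⇒ p ≥ 24/82 = 12/41.

12/41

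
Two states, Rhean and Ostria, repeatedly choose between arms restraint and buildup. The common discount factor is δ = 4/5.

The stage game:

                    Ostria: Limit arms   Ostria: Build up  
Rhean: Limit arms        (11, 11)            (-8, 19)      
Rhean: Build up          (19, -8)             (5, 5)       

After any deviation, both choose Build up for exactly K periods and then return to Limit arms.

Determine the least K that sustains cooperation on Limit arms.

2

Need Σ_{k=1}^{K} δ^k ≥ (19−11)/(11−5) = 1.3333 at δ = 4/5.
At K = 1 the sum is 0.8000 < 1.3333; at K = 2 it is 1.4400 ≥ 1.3333.
So the minimum punishment length is K = 2.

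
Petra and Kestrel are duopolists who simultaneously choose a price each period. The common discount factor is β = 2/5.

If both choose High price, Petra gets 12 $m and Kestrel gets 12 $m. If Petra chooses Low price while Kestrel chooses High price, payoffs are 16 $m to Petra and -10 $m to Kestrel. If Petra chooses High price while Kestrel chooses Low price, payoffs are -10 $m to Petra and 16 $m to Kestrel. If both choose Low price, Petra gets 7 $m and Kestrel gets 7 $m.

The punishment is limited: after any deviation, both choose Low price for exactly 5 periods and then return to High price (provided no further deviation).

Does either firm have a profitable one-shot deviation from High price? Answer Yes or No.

A one-shot deviation gives 16 now, then 7 for 5 periods, then back to 12.
Gain from deviating: (16−12) today; loss: (12−7) in each of the next 5 periods.
No-deviation condition: (12−7)(β+…+β^5) ≥ 16−12, i.e. β+…+β^5 ≥ 4/5.
At β = 2/5: β+…+β^5 = 0.6598 < 0.8000.
So cooperation is not sustainable.

Yes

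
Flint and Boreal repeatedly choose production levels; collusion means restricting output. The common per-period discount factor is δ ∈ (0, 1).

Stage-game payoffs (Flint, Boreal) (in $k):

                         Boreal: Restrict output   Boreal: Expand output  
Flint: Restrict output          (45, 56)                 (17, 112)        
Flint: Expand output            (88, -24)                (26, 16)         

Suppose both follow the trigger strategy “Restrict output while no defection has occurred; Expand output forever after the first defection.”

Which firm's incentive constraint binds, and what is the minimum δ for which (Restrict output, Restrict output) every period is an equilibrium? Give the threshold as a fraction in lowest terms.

Flint's threshold: (88−45)/(88−26) = 43/62.
Boreal's threshold: (112−56)/(112−16) = 7/12.
43/62 > 7/12, so Flint binds and δ* = 43/62.

Flint; δ ≥ 43/62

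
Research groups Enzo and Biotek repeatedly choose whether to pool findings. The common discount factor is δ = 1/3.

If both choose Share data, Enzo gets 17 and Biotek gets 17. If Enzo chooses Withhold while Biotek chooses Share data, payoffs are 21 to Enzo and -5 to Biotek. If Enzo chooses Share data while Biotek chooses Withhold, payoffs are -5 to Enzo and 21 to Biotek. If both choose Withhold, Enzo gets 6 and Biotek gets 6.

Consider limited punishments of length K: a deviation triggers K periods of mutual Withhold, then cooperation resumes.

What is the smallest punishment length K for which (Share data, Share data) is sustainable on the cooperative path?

IC: δ(1−δ^K)/(1−δ) ≥ (21−17)/(17−6) = 4/11.
With δ = 1/3: need 1 − δ^K ≥ 4/11·(1−1/3)/(1/3), i.e. δ^K ≤ 0.2727.
Since (1/3)^1 = 0.3333 and (1/3)^2 = 0.1111, the smallest such K is 2.

2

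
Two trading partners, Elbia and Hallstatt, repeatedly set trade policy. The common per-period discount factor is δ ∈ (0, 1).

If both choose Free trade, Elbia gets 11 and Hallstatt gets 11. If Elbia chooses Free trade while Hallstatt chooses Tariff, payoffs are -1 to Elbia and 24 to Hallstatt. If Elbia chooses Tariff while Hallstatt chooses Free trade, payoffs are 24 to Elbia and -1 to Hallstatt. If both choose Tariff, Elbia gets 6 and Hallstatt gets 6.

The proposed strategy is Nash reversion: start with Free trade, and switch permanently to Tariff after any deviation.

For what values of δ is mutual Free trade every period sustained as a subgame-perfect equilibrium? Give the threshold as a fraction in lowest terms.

One-period gain from deviating is 24 − 11 = 13. The loss is 11 − 6 = 5 in every subsequent period, with present value 5·δ/(1−δ).
Deviation is unprofitable when 5·δ/(1−δ) ≥ 13, i.e. δ/(1−δ) ≥ 13/5.
Equivalently δ ≥ 13/(13+5) = 13/18.

13/18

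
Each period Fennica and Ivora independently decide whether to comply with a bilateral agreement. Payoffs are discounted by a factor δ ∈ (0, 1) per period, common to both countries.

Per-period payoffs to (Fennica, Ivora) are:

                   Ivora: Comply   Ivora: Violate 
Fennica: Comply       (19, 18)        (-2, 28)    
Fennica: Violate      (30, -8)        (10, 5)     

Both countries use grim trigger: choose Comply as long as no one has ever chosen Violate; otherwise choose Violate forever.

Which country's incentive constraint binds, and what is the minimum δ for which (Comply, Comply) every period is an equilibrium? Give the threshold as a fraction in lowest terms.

Fennica's threshold: (30−19)/(30−10) = 11/20.
Ivora's threshold: (28−18)/(28−5) = 10/23.
11/20 > 10/23, so Fennica binds and δ* = 11/20.

Fennica; δ ≥ 11/20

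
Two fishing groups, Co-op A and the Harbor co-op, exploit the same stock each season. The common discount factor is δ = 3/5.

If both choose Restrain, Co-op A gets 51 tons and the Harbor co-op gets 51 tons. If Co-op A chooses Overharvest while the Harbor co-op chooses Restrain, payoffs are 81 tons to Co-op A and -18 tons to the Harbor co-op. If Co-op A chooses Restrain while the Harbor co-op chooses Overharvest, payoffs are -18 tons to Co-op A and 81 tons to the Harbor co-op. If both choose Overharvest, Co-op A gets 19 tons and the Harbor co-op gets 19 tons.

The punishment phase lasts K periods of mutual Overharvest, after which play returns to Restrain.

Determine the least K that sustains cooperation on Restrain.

IC: δ(1−δ^K)/(1−δ) ≥ (81−51)/(51−19) = 15/16.
With δ = 3/5: need 1 − δ^K ≥ 15/16·(1−3/5)/(3/5), i.e. δ^K ≤ 0.3750.
Since (3/5)^1 = 0.6000 and (3/5)^2 = 0.3600, the smallest such K is 2.

2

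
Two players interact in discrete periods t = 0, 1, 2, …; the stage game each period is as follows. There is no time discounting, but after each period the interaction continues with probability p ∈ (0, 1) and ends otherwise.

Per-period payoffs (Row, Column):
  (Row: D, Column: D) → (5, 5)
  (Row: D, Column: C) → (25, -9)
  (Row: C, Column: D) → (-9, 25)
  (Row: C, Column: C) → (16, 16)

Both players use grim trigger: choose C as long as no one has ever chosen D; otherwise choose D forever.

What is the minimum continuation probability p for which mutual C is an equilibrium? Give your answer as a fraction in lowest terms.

9/20

With no time discounting, the continuation probability p plays the role of the discount factor.
Grim-trigger IC: 16/(1−p) ≥ 25 + 5p/(1−p) ⇒ p ≥ (25−16)/(25−5) = 9/20.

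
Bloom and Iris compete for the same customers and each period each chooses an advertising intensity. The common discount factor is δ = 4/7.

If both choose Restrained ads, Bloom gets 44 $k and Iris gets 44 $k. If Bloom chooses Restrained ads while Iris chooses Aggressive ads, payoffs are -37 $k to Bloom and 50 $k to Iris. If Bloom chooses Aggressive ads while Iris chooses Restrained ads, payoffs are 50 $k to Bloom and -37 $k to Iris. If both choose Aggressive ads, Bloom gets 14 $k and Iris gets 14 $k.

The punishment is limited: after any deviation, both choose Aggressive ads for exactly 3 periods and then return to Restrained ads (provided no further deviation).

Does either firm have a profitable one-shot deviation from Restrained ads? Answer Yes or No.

A one-shot deviation gives 50 now, then 14 for 3 periods, then back to 44.
Gain from deviating: (50−44) today; loss: (44−14) in each of the next 3 periods.
No-deviation condition: (44−14)(δ+…+δ^3) ≥ 50−44, i.e. δ+…+δ^3 ≥ 1/5.
At δ = 4/7: δ+…+δ^3 = 1.0845 ≥ 0.2000.
So cooperation is sustainable.

No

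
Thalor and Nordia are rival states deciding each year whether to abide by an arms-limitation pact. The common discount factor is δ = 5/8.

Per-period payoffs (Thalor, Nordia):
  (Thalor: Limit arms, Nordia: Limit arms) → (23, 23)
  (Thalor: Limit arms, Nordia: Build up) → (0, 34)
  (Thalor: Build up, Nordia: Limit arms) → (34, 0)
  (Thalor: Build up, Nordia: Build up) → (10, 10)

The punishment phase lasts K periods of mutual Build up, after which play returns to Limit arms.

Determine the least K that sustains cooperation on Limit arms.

IC: δ(1−δ^K)/(1−δ) ≥ (34−23)/(23−10) = 11/13.
With δ = 5/8: need 1 − δ^K ≥ 11/13·(1−5/8)/(5/8), i.e. δ^K ≤ 0.4923.
Since (5/8)^1 = 0.6250 and (5/8)^2 = 0.3906, the smallest such K is 2.

2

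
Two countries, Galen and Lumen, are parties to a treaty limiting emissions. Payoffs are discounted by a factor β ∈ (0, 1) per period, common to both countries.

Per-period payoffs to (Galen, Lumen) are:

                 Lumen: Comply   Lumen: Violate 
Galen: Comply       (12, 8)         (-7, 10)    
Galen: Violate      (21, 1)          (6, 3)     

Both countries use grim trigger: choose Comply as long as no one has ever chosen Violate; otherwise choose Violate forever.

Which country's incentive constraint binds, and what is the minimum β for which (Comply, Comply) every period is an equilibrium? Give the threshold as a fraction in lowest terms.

For Galen: deviation gain 21−12 = 9, per-period punishment loss 12−6 = 6. IC gives β ≥ 9/15 = 3/5.
For Lumen: gain 2, loss 5 per period, so β ≥ 2/7.
The tighter constraint is Galen's, so cooperation needs β ≥ 3/5.

Galen; β ≥ 3/5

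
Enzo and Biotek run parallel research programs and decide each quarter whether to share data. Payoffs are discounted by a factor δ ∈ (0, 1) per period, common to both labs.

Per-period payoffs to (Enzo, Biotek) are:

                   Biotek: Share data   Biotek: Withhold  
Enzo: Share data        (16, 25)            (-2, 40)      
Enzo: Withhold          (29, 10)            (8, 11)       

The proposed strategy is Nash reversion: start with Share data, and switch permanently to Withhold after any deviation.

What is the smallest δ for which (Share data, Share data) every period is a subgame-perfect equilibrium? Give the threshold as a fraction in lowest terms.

For Enzo: deviation gain 29−16 = 13, per-period punishment loss 16−8 = 8. IC gives δ ≥ 13/21.
For Biotek: gain 15, loss 14 per period, so δ ≥ 15/29.
The tighter constraint is Enzo's, so cooperation needs δ ≥ 13/21.

13/21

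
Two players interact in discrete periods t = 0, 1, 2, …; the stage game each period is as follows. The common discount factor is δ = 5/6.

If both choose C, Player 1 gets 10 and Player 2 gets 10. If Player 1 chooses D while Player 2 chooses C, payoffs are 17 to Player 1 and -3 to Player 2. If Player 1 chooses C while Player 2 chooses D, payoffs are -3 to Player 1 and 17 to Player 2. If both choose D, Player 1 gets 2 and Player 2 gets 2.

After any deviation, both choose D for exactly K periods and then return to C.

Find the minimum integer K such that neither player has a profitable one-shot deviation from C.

No profitable deviation requires (10−2)(δ+…+δ^K) ≥ 17−10, i.e. δ+…+δ^K ≥ 7/8 ≈ 0.8750.
With δ = 5/6, the partial sums are K=1: 0.8333, K=2: 1.5278.
K = 2 is the first length at which the sum reaches 0.8750.

2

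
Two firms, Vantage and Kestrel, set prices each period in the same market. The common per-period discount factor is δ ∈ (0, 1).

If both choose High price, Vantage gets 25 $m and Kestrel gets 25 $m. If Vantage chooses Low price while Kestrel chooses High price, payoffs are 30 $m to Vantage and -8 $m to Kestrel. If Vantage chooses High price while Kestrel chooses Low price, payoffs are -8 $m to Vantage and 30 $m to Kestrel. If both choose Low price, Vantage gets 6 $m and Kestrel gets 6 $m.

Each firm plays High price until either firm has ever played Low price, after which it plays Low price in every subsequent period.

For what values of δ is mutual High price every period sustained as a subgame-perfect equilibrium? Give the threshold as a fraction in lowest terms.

5/24

25/(1−δ) ≥ 30 + 6δ/(1−δ)
25 ≥ 30 − 24δ
δ ≥ 5/24.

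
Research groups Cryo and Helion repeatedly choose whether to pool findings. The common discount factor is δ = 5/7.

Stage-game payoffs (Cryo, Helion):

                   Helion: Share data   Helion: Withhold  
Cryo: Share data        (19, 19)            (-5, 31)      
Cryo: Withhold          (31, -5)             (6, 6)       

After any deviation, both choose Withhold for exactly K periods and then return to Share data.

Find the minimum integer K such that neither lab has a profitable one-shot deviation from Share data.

IC: δ(1−δ^K)/(1−δ) ≥ (31−19)/(19−6) = 12/13.
With δ = 5/7: need 1 − δ^K ≥ 12/13·(1−5/7)/(5/7), i.e. δ^K ≤ 0.6308.
Since (5/7)^1 = 0.7143 and (5/7)^2 = 0.5102, the smallest such K is 2.

2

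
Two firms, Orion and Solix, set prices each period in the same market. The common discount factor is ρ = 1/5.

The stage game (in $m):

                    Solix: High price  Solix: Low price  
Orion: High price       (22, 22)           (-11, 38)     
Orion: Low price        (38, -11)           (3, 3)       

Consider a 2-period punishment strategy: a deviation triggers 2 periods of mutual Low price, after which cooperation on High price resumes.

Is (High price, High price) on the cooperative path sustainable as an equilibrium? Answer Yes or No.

IC: ρ+…+ρ^2 ≥ (38−22)/(22−3) = 16/19.
At ρ = 1/5: partial sum = 0.2400 < 0.8421. Cooperation not sustainable.

No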